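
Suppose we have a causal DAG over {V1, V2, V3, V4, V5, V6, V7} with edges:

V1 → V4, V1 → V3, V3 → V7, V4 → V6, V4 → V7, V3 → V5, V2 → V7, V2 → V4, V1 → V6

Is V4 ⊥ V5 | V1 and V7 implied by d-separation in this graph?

No — V4 and V5 are not d-separated given {V1, V7}.

4 paths connect V4 and V5; each must be blocked for d-separation to hold:
Path 1: V4 ← V1 → V3 → V5
  V1 is a fork here and V1 is conditioned on, so the path is blocked at V1.
Path 2: V4 → V7 ← V3 → V5
  V7 is a collider and V7 is conditioned on, which opens it; V3 is a fork and V3 is not conditioned on — no node blocks this path, so it is active.
Path 3: V4 → V6 ← V1 → V3 → V5
  V6 is a collider here and neither V6 nor any of its descendants is conditioned on, so the collider stays closed — the path is blocked at V6.
Path 4: V4 ← V2 → V7 ← V3 → V5
  V2 is a fork and V2 is not conditioned on; V7 is a collider and V7 is conditioned on, which opens it; V3 is a fork and V3 is not conditioned on — no node blocks this path, so it is active.
Since the path V4 → V7 ← V3 → V5 is active, V4 and V5 are not d-separated given {V1, V7}.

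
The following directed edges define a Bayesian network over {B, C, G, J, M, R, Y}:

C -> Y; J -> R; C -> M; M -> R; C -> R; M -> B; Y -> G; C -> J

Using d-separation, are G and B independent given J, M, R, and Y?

There are 3 undirected paths between G and B; checking each against the conditioning set {J, M, R, Y}:
Path 1: G ← Y ← C → J → R ← M → B
  Y is a chain here and Y is conditioned on, so the path is blocked at Y.
Path 2: G ← Y ← C → M → B
  Y is a chain here and Y is conditioned on, so the path is blocked at Y.
Path 3: G ← Y ← C → R ← M → B
  Y is a chain here and Y is conditioned on, so the path is blocked at Y.
Every path is blocked, so G and B are d-separated given {J, M, R, Y}.

Yes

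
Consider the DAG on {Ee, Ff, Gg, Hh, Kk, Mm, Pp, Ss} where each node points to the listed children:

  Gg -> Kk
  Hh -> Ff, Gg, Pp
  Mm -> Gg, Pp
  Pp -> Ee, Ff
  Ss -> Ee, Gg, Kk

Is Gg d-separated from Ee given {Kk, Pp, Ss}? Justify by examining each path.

We examine all 5 paths between Gg and Ee:
Path 1: Gg → Kk ← Ss → Ee
  Ss is a fork here and Ss is conditioned on, so the path is blocked at Ss.
Path 2: Gg ← Ss → Ee
  Ss is a fork here and Ss is conditioned on, so the path is blocked at Ss.
Path 3: Gg ← Hh → Pp → Ee
  Pp is a chain here and Pp is conditioned on, so the path is blocked at Pp.
Path 4: Gg ← Hh → Ff ← Pp → Ee
  Ff is a collider here and neither Ff nor any of its descendants is conditioned on, so the collider stays closed — the path is blocked at Ff.
Path 5: Gg ← Mm → Pp → Ee
  Pp is a chain here and Pp is conditioned on, so the path is blocked at Pp.
All paths are blocked; Gg ⊥ Ee | {Kk, Pp, Ss} holds.

Yes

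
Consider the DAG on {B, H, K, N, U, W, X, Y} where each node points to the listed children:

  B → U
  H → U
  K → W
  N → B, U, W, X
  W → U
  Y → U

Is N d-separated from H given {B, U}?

No — N and H are not d-separated given {B, U}.

3 paths connect N and H; each must be blocked for d-separation to hold:
Path 1: N → W → U ← H
  W is a chain and W is not conditioned on; U is a collider and U is conditioned on, which opens it — no node blocks this path, so it is active.
Path 2: N → U ← H
  U is a collider and U is conditioned on, which opens it — no node blocks this path, so it is active.
Path 3: N → B → U ← H
  B is a chain here and B is conditioned on, so the path is blocked at B.
Because an active path exists, N and H are not d-separated.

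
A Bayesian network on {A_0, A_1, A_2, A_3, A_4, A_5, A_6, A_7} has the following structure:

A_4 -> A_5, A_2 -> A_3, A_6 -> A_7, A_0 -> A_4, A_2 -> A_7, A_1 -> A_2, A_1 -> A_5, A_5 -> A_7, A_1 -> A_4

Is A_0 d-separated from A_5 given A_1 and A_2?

Enumerating the 3 paths from A_0 to A_5 and testing each for blocking by {A_1, A_2}:
Path 1: A_0 → A_4 ← A_1 → A_5
  A_4 is a collider here and neither A_4 nor any of its descendants is conditioned on, so the collider stays closed — the path is blocked at A_4.
Path 2: A_0 → A_4 ← A_1 → A_2 → A_7 ← A_5
  A_4 is a collider here and neither A_4 nor any of its descendants is conditioned on, so the collider stays closed — the path is blocked at A_4.
Path 3: A_0 → A_4 → A_5
  A_4 is a chain and A_4 is not conditioned on — no node blocks this path, so it is active.
At least one path is unblocked, so d-separation fails.

No — A_0 and A_5 are not d-separated given {A_1, A_2}.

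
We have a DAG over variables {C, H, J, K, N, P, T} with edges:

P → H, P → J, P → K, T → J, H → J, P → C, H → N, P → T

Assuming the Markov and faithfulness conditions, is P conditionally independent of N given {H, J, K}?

3 paths connect P and N; each must be blocked for d-separation to hold:
Path 1: P → T → J ← H → N
  H is a fork here and H is conditioned on, so the path is blocked at H.
Path 2: P → H → N
  H is a chain here and H is conditioned on, so the path is blocked at H.
Path 3: P → J ← H → N
  H is a fork here and H is conditioned on, so the path is blocked at H.
Every path is blocked, so P and N are d-separated given {H, J, K}.

Yes — P and N are d-separated given {H, J, K}.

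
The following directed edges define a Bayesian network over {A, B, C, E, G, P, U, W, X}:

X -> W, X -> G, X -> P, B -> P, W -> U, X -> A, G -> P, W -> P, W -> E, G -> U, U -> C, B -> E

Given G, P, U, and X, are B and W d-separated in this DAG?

No — B and W are not d-separated given {G, P, U, X}.

We examine all 6 paths between B and W:
  1. B → P ← X → W — P:collider[open]; X:fork[blocks] ⇒ blocked
  2. B → P ← X → G → U ← W — P:collider[open]; X:fork[blocks]; G:chain[blocks]; U:collider[open] ⇒ blocked
  3. B → P ← W — P:collider[open] ⇒ active
  4. B → P ← G ← X → W — P:collider[open]; G:chain[blocks]; X:fork[blocks] ⇒ blocked
  5. B → P ← G → U ← W — P:collider[open]; G:fork[blocks]; U:collider[open] ⇒ blocked
  6. B → E ← W — E:collider[blocks] ⇒ blocked
At least one path is unblocked, so d-separation fails.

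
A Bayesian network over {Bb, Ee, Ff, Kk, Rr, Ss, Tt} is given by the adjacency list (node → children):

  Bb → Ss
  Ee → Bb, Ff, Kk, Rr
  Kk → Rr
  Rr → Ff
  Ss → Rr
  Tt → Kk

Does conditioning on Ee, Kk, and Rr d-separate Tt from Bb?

We examine all 6 paths between Tt and Bb:
Path 1: Tt → Kk ← Ee → Ff ← Rr ← Ss ← Bb
  Ee is a fork here and Ee is conditioned on, so the path is blocked at Ee.
Path 2: Tt → Kk ← Ee → Bb
  Ee is a fork here and Ee is conditioned on, so the path is blocked at Ee.
Path 3: Tt → Kk ← Ee → Rr ← Ss ← Bb
  Ee is a fork here and Ee is conditioned on, so the path is blocked at Ee.
Path 4: Tt → Kk → Rr ← Ss ← Bb
  Kk is a chain here and Kk is conditioned on, so the path is blocked at Kk.
Path 5: Tt → Kk → Rr → Ff ← Ee → Bb
  Kk is a chain here and Kk is conditioned on, so the path is blocked at Kk.
Path 6: Tt → Kk → Rr ← Ee → Bb
  Kk is a chain here and Kk is conditioned on, so the path is blocked at Kk.
All paths are blocked; Tt ⊥ Bb | {Ee, Kk, Rr} holds.

Yes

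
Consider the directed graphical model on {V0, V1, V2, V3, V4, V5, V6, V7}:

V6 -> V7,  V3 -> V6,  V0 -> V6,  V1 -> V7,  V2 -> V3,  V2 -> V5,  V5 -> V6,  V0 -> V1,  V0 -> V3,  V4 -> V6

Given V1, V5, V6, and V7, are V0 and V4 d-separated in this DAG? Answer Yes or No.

No

We examine all 4 paths between V0 and V4:
Path 1: V0 → V6 ← V4
  V6 is a collider and V6 is conditioned on, which opens it — no node blocks this path, so it is active.
Path 2: V0 → V3 → V6 ← V4
  V3 is a chain and V3 is not conditioned on; V6 is a collider and V6 is conditioned on, which opens it — no node blocks this path, so it is active.
Path 3: V0 → V3 ← V2 → V5 → V6 ← V4
  V5 is a chain here and V5 is conditioned on, so the path is blocked at V5.
Path 4: V0 → V1 → V7 ← V6 ← V4
  V1 is a chain here and V1 is conditioned on, so the path is blocked at V1.
Since the path V0 → V6 ← V4 is active, V0 and V4 are not d-separated given {V1, V5, V6, V7}.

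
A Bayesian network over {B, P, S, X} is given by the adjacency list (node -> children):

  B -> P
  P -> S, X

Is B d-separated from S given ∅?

No

The only undirected path from B to S is:
Path 1: B → P → S
  P is a chain and P is not conditioned on — no node blocks this path, so it is active.
Because an active path exists, B and S are not d-separated.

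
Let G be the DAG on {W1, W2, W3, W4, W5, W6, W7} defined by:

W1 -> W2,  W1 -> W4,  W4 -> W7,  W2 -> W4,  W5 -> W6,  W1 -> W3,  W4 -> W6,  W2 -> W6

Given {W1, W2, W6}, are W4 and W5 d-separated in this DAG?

No

Enumerating the 3 paths from W4 to W5 and testing each for blocking by {W1, W2, W6}:
Path 1: W4 ← W1 → W2 → W6 ← W5
  W1 is a fork here and W1 is conditioned on, so the path is blocked at W1.
Path 2: W4 ← W2 → W6 ← W5
  W2 is a fork here and W2 is conditioned on, so the path is blocked at W2.
Path 3: W4 → W6 ← W5
  W6 is a collider and W6 is conditioned on, which opens it — no node blocks this path, so it is active.
At least one path is unblocked, so d-separation fails.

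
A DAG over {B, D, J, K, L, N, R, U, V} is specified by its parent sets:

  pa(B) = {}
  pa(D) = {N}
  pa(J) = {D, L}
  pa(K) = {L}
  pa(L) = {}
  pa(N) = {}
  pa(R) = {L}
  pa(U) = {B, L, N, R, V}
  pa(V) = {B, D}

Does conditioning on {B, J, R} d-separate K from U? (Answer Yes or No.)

Enumerating the 5 paths from K to U and testing each for blocking by {B, J, R}:
Path 1: K ← L → U
  L is a fork and L is not conditioned on — no node blocks this path, so it is active.
Path 2: K ← L → J ← D → V → U
  L is a fork and L is not conditioned on; J is a collider and J is conditioned on, which opens it; D is a fork and D is not conditioned on; V is a chain and V is not conditioned on — no node blocks this path, so it is active.
Path 3: K ← L → J ← D → V ← B → U
  V is a collider here and neither V nor any of its descendants is conditioned on, so the collider stays closed — the path is blocked at V.
Path 4: K ← L → J ← D ← N → U
  L is a fork and L is not conditioned on; J is a collider and J is conditioned on, which opens it; D is a chain and D is not conditioned on; N is a fork and N is not conditioned on — no node blocks this path, so it is active.
Path 5: K ← L → R → U
  R is a chain here and R is conditioned on, so the path is blocked at R.
Since the path K ← L → U is active, K and U are not d-separated given {B, J, R}.

No — K and U are not d-separated given {B, J, R}.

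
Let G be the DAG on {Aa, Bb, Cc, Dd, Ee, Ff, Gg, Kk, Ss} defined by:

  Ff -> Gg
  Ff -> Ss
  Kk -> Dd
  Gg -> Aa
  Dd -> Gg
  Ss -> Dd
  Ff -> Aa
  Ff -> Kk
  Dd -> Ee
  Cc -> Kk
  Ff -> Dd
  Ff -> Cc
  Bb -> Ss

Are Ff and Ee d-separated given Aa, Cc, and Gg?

No

Enumerating the 6 paths from Ff to Ee and testing each for blocking by {Aa, Cc, Gg}:
Path 1: Ff → Aa ← Gg ← Dd → Ee
  Gg is a chain here and Gg is conditioned on, so the path is blocked at Gg.
Path 2: Ff → Ss → Dd → Ee
  Ss is a chain and Ss is not conditioned on; Dd is a chain and Dd is not conditioned on — no node blocks this path, so it is active.
Path 3: Ff → Dd → Ee
  Dd is a chain and Dd is not conditioned on — no node blocks this path, so it is active.
Path 4: Ff → Kk → Dd → Ee
  Kk is a chain and Kk is not conditioned on; Dd is a chain and Dd is not conditioned on — no node blocks this path, so it is active.
Path 5: Ff → Gg ← Dd → Ee
  Gg is a collider and Gg is conditioned on, which opens it; Dd is a fork and Dd is not conditioned on — no node blocks this path, so it is active.
Path 6: Ff → Cc → Kk → Dd → Ee
  Cc is a chain here and Cc is conditioned on, so the path is blocked at Cc.
Since the path Ff → Ss → Dd → Ee is active, Ff and Ee are not d-separated given {Aa, Cc, Gg}.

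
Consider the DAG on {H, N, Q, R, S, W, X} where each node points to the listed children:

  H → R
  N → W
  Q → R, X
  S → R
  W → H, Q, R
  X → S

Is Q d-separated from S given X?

Yes — Q and S are d-separated given {X}.

There are 4 undirected paths between Q and S; checking each against the conditioning set {X}:
Path 1: Q ← W → R ← S
  R is a collider here and neither R nor any of its descendants is conditioned on, so the collider stays closed — the path is blocked at R.
Path 2: Q ← W → H → R ← S
  R is a collider here and neither R nor any of its descendants is conditioned on, so the collider stays closed — the path is blocked at R.
Path 3: Q → X → S
  X is a chain here and X is conditioned on, so the path is blocked at X.
Path 4: Q → R ← S
  R is a collider here and neither R nor any of its descendants is conditioned on, so the collider stays closed — the path is blocked at R.
Since every path is blocked, d-separation holds.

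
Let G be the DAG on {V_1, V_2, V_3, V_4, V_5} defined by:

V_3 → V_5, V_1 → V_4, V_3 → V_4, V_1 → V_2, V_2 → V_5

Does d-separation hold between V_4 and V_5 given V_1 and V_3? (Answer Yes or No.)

There are 2 undirected paths between V_4 and V_5; checking each against the conditioning set {V_1, V_3}:
Path 1: V_4 ← V_1 → V_2 → V_5
  V_1 is a fork here and V_1 is conditioned on, so the path is blocked at V_1.
Path 2: V_4 ← V_3 → V_5
  V_3 is a fork here and V_3 is conditioned on, so the path is blocked at V_3.
All paths are blocked; V_4 ⊥ V_5 | {V_1, V_3} holds.

Yes — V_4 and V_5 are d-separated given {V_1, V_3}.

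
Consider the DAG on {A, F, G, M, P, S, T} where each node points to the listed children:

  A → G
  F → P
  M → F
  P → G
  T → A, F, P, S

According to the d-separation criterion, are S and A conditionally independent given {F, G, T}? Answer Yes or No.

Yes

We examine all 3 paths between S and A:
Path 1: S ← T → A
  T is a fork here and T is conditioned on, so the path is blocked at T.
Path 2: S ← T → F → P → G ← A
  T is a fork here and T is conditioned on, so the path is blocked at T.
Path 3: S ← T → P → G ← A
  T is a fork here and T is conditioned on, so the path is blocked at T.
All paths are blocked; S ⊥ A | {F, G, T} holds.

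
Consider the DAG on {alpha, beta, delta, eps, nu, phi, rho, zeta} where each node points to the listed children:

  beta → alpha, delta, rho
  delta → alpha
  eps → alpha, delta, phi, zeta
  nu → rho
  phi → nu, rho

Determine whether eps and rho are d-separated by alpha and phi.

There are 6 undirected paths between eps and rho; checking each against the conditioning set {alpha, phi}:
  1. eps → alpha ← beta → rho — alpha:collider[open]; beta:fork[open] ⇒ active
  2. eps → alpha ← delta ← beta → rho — alpha:collider[open]; delta:chain[open]; beta:fork[open] ⇒ active
  3. eps → phi → rho — phi:chain[blocks] ⇒ blocked
  4. eps → phi → nu → rho — phi:chain[blocks]; nu:chain[open] ⇒ blocked
  5. eps → delta → alpha ← beta → rho — delta:chain[open]; alpha:collider[open]; beta:fork[open] ⇒ active
  6. eps → delta ← beta → rho — delta:collider[open]; beta:fork[open] ⇒ active
At least one path is unblocked, so d-separation fails.

No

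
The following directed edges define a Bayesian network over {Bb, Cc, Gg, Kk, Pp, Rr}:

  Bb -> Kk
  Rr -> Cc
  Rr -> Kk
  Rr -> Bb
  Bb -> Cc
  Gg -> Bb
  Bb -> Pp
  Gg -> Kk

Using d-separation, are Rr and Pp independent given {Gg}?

No — Rr and Pp are not d-separated given {Gg}.

4 paths connect Rr and Pp; each must be blocked for d-separation to hold:
  1. Rr → Bb → Pp — Bb:chain[open] ⇒ active
  2. Rr → Kk ← Bb → Pp — Kk:collider[blocks]; Bb:fork[open] ⇒ blocked
  3. Rr → Kk ← Gg → Bb → Pp — Kk:collider[blocks]; Gg:fork[blocks]; Bb:chain[open] ⇒ blocked
  4. Rr → Cc ← Bb → Pp — Cc:collider[blocks]; Bb:fork[open] ⇒ blocked
Since the path Rr → Bb → Pp is active, Rr and Pp are not d-separated given {Gg}.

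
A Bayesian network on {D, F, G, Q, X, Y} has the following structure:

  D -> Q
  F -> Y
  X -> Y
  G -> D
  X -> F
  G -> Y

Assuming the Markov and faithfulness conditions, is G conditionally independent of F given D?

2 paths connect G and F; each must be blocked for d-separation to hold:
Path 1: G → Y ← X → F
  Y is a collider here and neither Y nor any of its descendants is conditioned on, so the collider stays closed — the path is blocked at Y.
Path 2: G → Y ← F
  Y is a collider here and neither Y nor any of its descendants is conditioned on, so the collider stays closed — the path is blocked at Y.
All paths are blocked; G ⊥ F | {D} holds.

Yes — G and F are d-separated given {D}.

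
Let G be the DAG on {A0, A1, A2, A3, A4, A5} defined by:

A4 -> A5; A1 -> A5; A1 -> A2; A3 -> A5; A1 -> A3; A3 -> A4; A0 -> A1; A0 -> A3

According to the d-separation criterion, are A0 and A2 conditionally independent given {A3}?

No — A0 and A2 are not d-separated given {A3}.

There are 4 undirected paths between A0 and A2; checking each against the conditioning set {A3}:
Path 1: A0 → A3 ← A1 → A2
  A3 is a collider and A3 is conditioned on, which opens it; A1 is a fork and A1 is not conditioned on — no node blocks this path, so it is active.
Path 2: A0 → A3 → A4 → A5 ← A1 → A2
  A3 is a chain here and A3 is conditioned on, so the path is blocked at A3.
Path 3: A0 → A3 → A5 ← A1 → A2
  A3 is a chain here and A3 is conditioned on, so the path is blocked at A3.
Path 4: A0 → A1 → A2
  A1 is a chain and A1 is not conditioned on — no node blocks this path, so it is active.
At least one path is unblocked, so d-separation fails.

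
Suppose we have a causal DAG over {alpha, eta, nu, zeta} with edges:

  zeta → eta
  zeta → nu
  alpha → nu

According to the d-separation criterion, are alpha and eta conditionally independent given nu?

The only undirected path from alpha to eta is:
Path 1: alpha → nu ← zeta → eta
  nu is a collider and nu is conditioned on, which opens it; zeta is a fork and zeta is not conditioned on — no node blocks this path, so it is active.
At least one path is unblocked, so d-separation fails.

No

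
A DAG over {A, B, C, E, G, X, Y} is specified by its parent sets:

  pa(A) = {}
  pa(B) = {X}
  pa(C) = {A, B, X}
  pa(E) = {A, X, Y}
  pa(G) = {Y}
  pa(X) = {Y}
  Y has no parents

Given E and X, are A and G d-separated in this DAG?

There are 6 undirected paths between A and G; checking each against the conditioning set {E, X}:
Path 1: A → E ← Y → G
  E is a collider and E is conditioned on, which opens it; Y is a fork and Y is not conditioned on — no node blocks this path, so it is active.
Path 2: A → E ← X ← Y → G
  X is a chain here and X is conditioned on, so the path is blocked at X.
Path 3: A → C ← B ← X → E ← Y → G
  C is a collider here and neither C nor any of its descendants is conditioned on, so the collider stays closed — the path is blocked at C.
Path 4: A → C ← B ← X ← Y → G
  C is a collider here and neither C nor any of its descendants is conditioned on, so the collider stays closed — the path is blocked at C.
Path 5: A → C ← X → E ← Y → G
  C is a collider here and neither C nor any of its descendants is conditioned on, so the collider stays closed — the path is blocked at C.
Path 6: A → C ← X ← Y → G
  C is a collider here and neither C nor any of its descendants is conditioned on, so the collider stays closed — the path is blocked at C.
Because an active path exists, A and G are not d-separated.

No — A and G are not d-separated given {E, X}.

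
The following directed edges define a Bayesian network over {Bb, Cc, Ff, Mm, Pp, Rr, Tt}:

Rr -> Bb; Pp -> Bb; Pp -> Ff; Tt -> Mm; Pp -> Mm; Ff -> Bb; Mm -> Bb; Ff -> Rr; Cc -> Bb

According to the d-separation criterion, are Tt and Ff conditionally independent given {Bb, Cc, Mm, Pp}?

We examine all 6 paths between Tt and Ff:
  1. Tt → Mm → Bb ← Ff — Mm:chain[blocks]; Bb:collider[open] ⇒ blocked
  2. Tt → Mm → Bb ← Pp → Ff — Mm:chain[blocks]; Bb:collider[open]; Pp:fork[blocks] ⇒ blocked
  3. Tt → Mm → Bb ← Rr ← Ff — Mm:chain[blocks]; Bb:collider[open]; Rr:chain[open] ⇒ blocked
  4. Tt → Mm ← Pp → Bb ← Ff — Mm:collider[open]; Pp:fork[blocks]; Bb:collider[open] ⇒ blocked
  5. Tt → Mm ← Pp → Bb ← Rr ← Ff — Mm:collider[open]; Pp:fork[blocks]; Bb:collider[open]; Rr:chain[open] ⇒ blocked
  6. Tt → Mm ← Pp → Ff — Mm:collider[open]; Pp:fork[blocks] ⇒ blocked
All paths are blocked; Tt ⊥ Ff | {Bb, Cc, Mm, Pp} holds.

Yes — Tt and Ff are d-separated given {Bb, Cc, Mm, Pp}.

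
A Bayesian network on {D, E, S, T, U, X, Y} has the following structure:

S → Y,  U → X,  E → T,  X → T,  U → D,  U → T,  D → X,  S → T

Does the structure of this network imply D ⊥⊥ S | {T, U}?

We examine all 4 paths between D and S:
  1. D ← U → T ← S — U:fork[blocks]; T:collider[open] ⇒ blocked
  2. D ← U → X → T ← S — U:fork[blocks]; X:chain[open]; T:collider[open] ⇒ blocked
  3. D → X → T ← S — X:chain[open]; T:collider[open] ⇒ active
  4. D → X ← U → T ← S — X:collider[open]; U:fork[blocks]; T:collider[open] ⇒ blocked
Since the path D → X → T ← S is active, D and S are not d-separated given {T, U}.

No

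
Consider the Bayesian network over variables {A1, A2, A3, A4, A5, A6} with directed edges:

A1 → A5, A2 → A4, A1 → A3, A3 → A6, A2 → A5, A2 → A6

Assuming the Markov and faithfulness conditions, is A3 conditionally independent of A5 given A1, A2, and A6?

Yes — A3 and A5 are d-separated given {A1, A2, A6}.

2 paths connect A3 and A5; each must be blocked for d-separation to hold:
Path 1: A3 ← A1 → A5
  A1 is a fork here and A1 is conditioned on, so the path is blocked at A1.
Path 2: A3 → A6 ← A2 → A5
  A2 is a fork here and A2 is conditioned on, so the path is blocked at A2.
Every path is blocked, so A3 and A5 are d-separated given {A1, A2, A6}.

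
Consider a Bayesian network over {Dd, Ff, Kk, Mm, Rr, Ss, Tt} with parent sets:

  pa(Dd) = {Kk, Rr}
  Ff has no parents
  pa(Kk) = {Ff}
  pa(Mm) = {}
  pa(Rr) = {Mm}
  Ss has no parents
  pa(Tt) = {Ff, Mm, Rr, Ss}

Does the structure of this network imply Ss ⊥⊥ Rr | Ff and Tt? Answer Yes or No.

No

3 paths connect Ss and Rr; each must be blocked for d-separation to hold:
Path 1: Ss → Tt ← Ff → Kk → Dd ← Rr
  Ff is a fork here and Ff is conditioned on, so the path is blocked at Ff.
Path 2: Ss → Tt ← Rr
  Tt is a collider and Tt is conditioned on, which opens it — no node blocks this path, so it is active.
Path 3: Ss → Tt ← Mm → Rr
  Tt is a collider and Tt is conditioned on, which opens it; Mm is a fork and Mm is not conditioned on — no node blocks this path, so it is active.
Since the path Ss → Tt ← Rr is active, Ss and Rr are not d-separated given {Ff, Tt}.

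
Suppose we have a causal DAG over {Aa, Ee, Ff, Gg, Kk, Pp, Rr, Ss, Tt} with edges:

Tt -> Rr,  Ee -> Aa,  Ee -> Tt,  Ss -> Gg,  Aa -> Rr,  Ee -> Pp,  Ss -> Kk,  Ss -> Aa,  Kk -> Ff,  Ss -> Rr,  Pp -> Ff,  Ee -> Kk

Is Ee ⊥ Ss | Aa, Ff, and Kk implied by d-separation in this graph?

No

There are 6 undirected paths between Ee and Ss; checking each against the conditioning set {Aa, Ff, Kk}:
Path 1: Ee → Pp → Ff ← Kk ← Ss
  Kk is a chain here and Kk is conditioned on, so the path is blocked at Kk.
Path 2: Ee → Aa → Rr ← Ss
  Aa is a chain here and Aa is conditioned on, so the path is blocked at Aa.
Path 3: Ee → Aa ← Ss
  Aa is a collider and Aa is conditioned on, which opens it — no node blocks this path, so it is active.
Path 4: Ee → Tt → Rr ← Aa ← Ss
  Rr is a collider here and neither Rr nor any of its descendants is conditioned on, so the collider stays closed — the path is blocked at Rr.
Path 5: Ee → Tt → Rr ← Ss
  Rr is a collider here and neither Rr nor any of its descendants is conditioned on, so the collider stays closed — the path is blocked at Rr.
Path 6: Ee → Kk ← Ss
  Kk is a collider and Kk is conditioned on, which opens it — no node blocks this path, so it is active.
Since the path Ee → Aa ← Ss is active, Ee and Ss are not d-separated given {Aa, Ff, Kk}.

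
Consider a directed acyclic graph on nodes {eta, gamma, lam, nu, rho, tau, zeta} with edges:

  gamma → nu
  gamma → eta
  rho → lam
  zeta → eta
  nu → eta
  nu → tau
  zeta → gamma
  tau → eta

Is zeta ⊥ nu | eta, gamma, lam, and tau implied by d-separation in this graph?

No

There are 6 undirected paths between zeta and nu; checking each against the conditioning set {eta, gamma, lam, tau}:
Path 1: zeta → gamma → eta ← tau ← nu
  gamma is a chain here and gamma is conditioned on, so the path is blocked at gamma.
Path 2: zeta → gamma → eta ← nu
  gamma is a chain here and gamma is conditioned on, so the path is blocked at gamma.
Path 3: zeta → gamma → nu
  gamma is a chain here and gamma is conditioned on, so the path is blocked at gamma.
Path 4: zeta → eta ← gamma → nu
  gamma is a fork here and gamma is conditioned on, so the path is blocked at gamma.
Path 5: zeta → eta ← tau ← nu
  tau is a chain here and tau is conditioned on, so the path is blocked at tau.
Path 6: zeta → eta ← nu
  eta is a collider and eta is conditioned on, which opens it — no node blocks this path, so it is active.
Since the path zeta → eta ← nu is active, zeta and nu are not d-separated given {eta, gamma, lam, tau}.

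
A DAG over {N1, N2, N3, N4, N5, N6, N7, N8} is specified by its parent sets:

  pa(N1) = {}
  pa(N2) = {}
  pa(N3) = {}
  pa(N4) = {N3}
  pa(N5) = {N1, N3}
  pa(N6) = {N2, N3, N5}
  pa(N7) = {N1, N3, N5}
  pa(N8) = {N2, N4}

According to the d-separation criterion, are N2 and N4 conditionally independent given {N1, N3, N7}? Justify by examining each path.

Enumerating the 5 paths from N2 to N4 and testing each for blocking by {N1, N3, N7}:
  1. N2 → N8 ← N4 — N8:collider[blocks] ⇒ blocked
  2. N2 → N6 ← N5 ← N3 → N4 — N6:collider[blocks]; N5:chain[open]; N3:fork[blocks] ⇒ blocked
  3. N2 → N6 ← N5 → N7 ← N3 → N4 — N6:collider[blocks]; N5:fork[open]; N7:collider[open]; N3:fork[blocks] ⇒ blocked
  4. N2 → N6 ← N5 ← N1 → N7 ← N3 → N4 — N6:collider[blocks]; N5:chain[open]; N1:fork[blocks]; N7:collider[open]; N3:fork[blocks] ⇒ blocked
  5. N2 → N6 ← N3 → N4 — N6:collider[blocks]; N3:fork[blocks] ⇒ blocked
Every path is blocked, so N2 and N4 are d-separated given {N1, N3, N7}.

Yes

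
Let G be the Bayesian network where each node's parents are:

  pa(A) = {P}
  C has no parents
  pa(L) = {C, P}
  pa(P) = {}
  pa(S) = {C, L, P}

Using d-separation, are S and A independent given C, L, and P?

Yes

We examine all 3 paths between S and A:
Path 1: S ← C → L ← P → A
  C is a fork here and C is conditioned on, so the path is blocked at C.
Path 2: S ← L ← P → A
  L is a chain here and L is conditioned on, so the path is blocked at L.
Path 3: S ← P → A
  P is a fork here and P is conditioned on, so the path is blocked at P.
Since every path is blocked, d-separation holds.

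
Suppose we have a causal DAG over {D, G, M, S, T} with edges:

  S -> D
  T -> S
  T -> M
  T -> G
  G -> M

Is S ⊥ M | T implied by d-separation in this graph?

Enumerating the 2 paths from S to M and testing each for blocking by {T}:
Path 1: S ← T → G → M
  T is a fork here and T is conditioned on, so the path is blocked at T.
Path 2: S ← T → M
  T is a fork here and T is conditioned on, so the path is blocked at T.
Every path is blocked, so S and M are d-separated given {T}.

Yes — S and M are d-separated given {T}.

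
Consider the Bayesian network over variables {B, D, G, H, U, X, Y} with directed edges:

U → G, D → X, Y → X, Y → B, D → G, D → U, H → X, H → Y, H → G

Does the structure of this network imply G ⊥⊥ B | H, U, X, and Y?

Yes

There are 6 undirected paths between G and B; checking each against the conditioning set {H, U, X, Y}:
Path 1: G ← H → Y → B
  H is a fork here and H is conditioned on, so the path is blocked at H.
Path 2: G ← H → X ← Y → B
  H is a fork here and H is conditioned on, so the path is blocked at H.
Path 3: G ← D → X ← Y → B
  Y is a fork here and Y is conditioned on, so the path is blocked at Y.
Path 4: G ← D → X ← H → Y → B
  H is a fork here and H is conditioned on, so the path is blocked at H.
Path 5: G ← U ← D → X ← Y → B
  U is a chain here and U is conditioned on, so the path is blocked at U.
Path 6: G ← U ← D → X ← H → Y → B
  U is a chain here and U is conditioned on, so the path is blocked at U.
Every path is blocked, so G and B are d-separated given {H, U, X, Y}.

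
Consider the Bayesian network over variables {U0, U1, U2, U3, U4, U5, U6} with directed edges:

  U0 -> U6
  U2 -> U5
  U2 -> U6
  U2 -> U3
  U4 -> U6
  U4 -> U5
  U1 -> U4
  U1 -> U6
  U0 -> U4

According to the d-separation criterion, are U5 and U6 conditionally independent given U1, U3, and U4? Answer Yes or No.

No

There are 4 undirected paths between U5 and U6; checking each against the conditioning set {U1, U3, U4}:
Path 1: U5 ← U4 ← U0 → U6
  U4 is a chain here and U4 is conditioned on, so the path is blocked at U4.
Path 2: U5 ← U4 ← U1 → U6
  U4 is a chain here and U4 is conditioned on, so the path is blocked at U4.
Path 3: U5 ← U4 → U6
  U4 is a fork here and U4 is conditioned on, so the path is blocked at U4.
Path 4: U5 ← U2 → U6
  U2 is a fork and U2 is not conditioned on — no node blocks this path, so it is active.
Because an active path exists, U5 and U6 are not d-separated.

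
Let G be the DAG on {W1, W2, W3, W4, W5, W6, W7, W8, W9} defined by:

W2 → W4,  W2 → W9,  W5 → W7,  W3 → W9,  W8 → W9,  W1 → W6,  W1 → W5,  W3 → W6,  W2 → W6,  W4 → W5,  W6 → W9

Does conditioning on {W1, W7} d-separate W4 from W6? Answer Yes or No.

Enumerating the 4 paths from W4 to W6 and testing each for blocking by {W1, W7}:
  1. W4 ← W2 → W6 — W2:fork[open] ⇒ active
  2. W4 ← W2 → W9 ← W6 — W2:fork[open]; W9:collider[blocks] ⇒ blocked
  3. W4 ← W2 → W9 ← W3 → W6 — W2:fork[open]; W9:collider[blocks]; W3:fork[open] ⇒ blocked
  4. W4 → W5 ← W1 → W6 — W5:collider[open]; W1:fork[blocks] ⇒ blocked
At least one path is unblocked, so d-separation fails.

No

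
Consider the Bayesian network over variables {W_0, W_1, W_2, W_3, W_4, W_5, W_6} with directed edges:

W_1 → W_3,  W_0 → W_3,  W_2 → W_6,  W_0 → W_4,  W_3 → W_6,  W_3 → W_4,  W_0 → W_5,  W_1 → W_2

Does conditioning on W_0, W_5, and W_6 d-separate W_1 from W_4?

We examine all 4 paths between W_1 and W_4:
Path 1: W_1 → W_2 → W_6 ← W_3 ← W_0 → W_4
  W_0 is a fork here and W_0 is conditioned on, so the path is blocked at W_0.
Path 2: W_1 → W_2 → W_6 ← W_3 → W_4
  W_2 is a chain and W_2 is not conditioned on; W_6 is a collider and W_6 is conditioned on, which opens it; W_3 is a fork and W_3 is not conditioned on — no node blocks this path, so it is active.
Path 3: W_1 → W_3 ← W_0 → W_4
  W_0 is a fork here and W_0 is conditioned on, so the path is blocked at W_0.
Path 4: W_1 → W_3 → W_4
  W_3 is a chain and W_3 is not conditioned on — no node blocks this path, so it is active.
At least one path is unblocked, so d-separation fails.

No — W_1 and W_4 are not d-separated given {W_0, W_5, W_6}.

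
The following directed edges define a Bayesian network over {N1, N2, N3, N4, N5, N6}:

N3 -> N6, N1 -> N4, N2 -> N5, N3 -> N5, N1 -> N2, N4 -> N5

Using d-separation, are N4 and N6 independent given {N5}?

We examine all 2 paths between N4 and N6:
Path 1: N4 → N5 ← N3 → N6
  N5 is a collider and N5 is conditioned on, which opens it; N3 is a fork and N3 is not conditioned on — no node blocks this path, so it is active.
Path 2: N4 ← N1 → N2 → N5 ← N3 → N6
  N1 is a fork and N1 is not conditioned on; N2 is a chain and N2 is not conditioned on; N5 is a collider and N5 is conditioned on, which opens it; N3 is a fork and N3 is not conditioned on — no node blocks this path, so it is active.
Because an active path exists, N4 and N6 are not d-separated.

No — N4 and N6 are not d-separated given {N5}.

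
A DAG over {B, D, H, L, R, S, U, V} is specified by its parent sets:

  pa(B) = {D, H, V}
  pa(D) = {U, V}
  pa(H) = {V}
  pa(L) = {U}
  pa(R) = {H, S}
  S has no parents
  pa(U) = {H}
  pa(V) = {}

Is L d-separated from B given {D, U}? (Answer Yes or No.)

There are 6 undirected paths between L and B; checking each against the conditioning set {D, U}:
Path 1: L ← U ← H → B
  U is a chain here and U is conditioned on, so the path is blocked at U.
Path 2: L ← U ← H ← V → B
  U is a chain here and U is conditioned on, so the path is blocked at U.
Path 3: L ← U ← H ← V → D → B
  U is a chain here and U is conditioned on, so the path is blocked at U.
Path 4: L ← U → D → B
  U is a fork here and U is conditioned on, so the path is blocked at U.
Path 5: L ← U → D ← V → B
  U is a fork here and U is conditioned on, so the path is blocked at U.
Path 6: L ← U → D ← V → H → B
  U is a fork here and U is conditioned on, so the path is blocked at U.
All paths are blocked; L ⊥ B | {D, U} holds.

Yes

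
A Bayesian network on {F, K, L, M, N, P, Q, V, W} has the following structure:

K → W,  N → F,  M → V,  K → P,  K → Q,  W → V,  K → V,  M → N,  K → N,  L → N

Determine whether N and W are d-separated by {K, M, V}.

Yes

Enumerating the 4 paths from N to W and testing each for blocking by {K, M, V}:
Path 1: N ← K → V ← W
  K is a fork here and K is conditioned on, so the path is blocked at K.
Path 2: N ← K → W
  K is a fork here and K is conditioned on, so the path is blocked at K.
Path 3: N ← M → V ← K → W
  M is a fork here and M is conditioned on, so the path is blocked at M.
Path 4: N ← M → V ← W
  M is a fork here and M is conditioned on, so the path is blocked at M.
Since every path is blocked, d-separation holds.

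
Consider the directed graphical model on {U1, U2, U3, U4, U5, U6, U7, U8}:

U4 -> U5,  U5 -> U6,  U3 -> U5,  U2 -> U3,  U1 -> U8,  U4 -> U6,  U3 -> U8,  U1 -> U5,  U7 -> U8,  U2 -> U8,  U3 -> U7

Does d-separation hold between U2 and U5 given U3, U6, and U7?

There are 6 undirected paths between U2 and U5; checking each against the conditioning set {U3, U6, U7}:
Path 1: U2 → U3 → U7 → U8 ← U1 → U5
  U3 is a chain here and U3 is conditioned on, so the path is blocked at U3.
Path 2: U2 → U3 → U5
  U3 is a chain here and U3 is conditioned on, so the path is blocked at U3.
Path 3: U2 → U3 → U8 ← U1 → U5
  U3 is a chain here and U3 is conditioned on, so the path is blocked at U3.
Path 4: U2 → U8 ← U3 → U5
  U8 is a collider here and neither U8 nor any of its descendants is conditioned on, so the collider stays closed — the path is blocked at U8.
Path 5: U2 → U8 ← U7 ← U3 → U5
  U8 is a collider here and neither U8 nor any of its descendants is conditioned on, so the collider stays closed — the path is blocked at U8.
Path 6: U2 → U8 ← U1 → U5
  U8 is a collider here and neither U8 nor any of its descendants is conditioned on, so the collider stays closed — the path is blocked at U8.
All paths are blocked; U2 ⊥ U5 | {U3, U6, U7} holds.

Yes — U2 and U5 are d-separated given {U3, U6, U7}.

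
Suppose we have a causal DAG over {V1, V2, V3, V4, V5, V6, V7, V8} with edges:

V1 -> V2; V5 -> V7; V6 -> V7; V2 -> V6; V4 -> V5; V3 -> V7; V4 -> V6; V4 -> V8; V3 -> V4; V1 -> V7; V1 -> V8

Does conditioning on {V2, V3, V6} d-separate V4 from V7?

There are 6 undirected paths between V4 and V7; checking each against the conditioning set {V2, V3, V6}:
Path 1: V4 → V6 ← V2 ← V1 → V7
  V2 is a chain here and V2 is conditioned on, so the path is blocked at V2.
Path 2: V4 → V6 → V7
  V6 is a chain here and V6 is conditioned on, so the path is blocked at V6.
Path 3: V4 → V8 ← V1 → V2 → V6 → V7
  V8 is a collider here and neither V8 nor any of its descendants is conditioned on, so the collider stays closed — the path is blocked at V8.
Path 4: V4 → V8 ← V1 → V7
  V8 is a collider here and neither V8 nor any of its descendants is conditioned on, so the collider stays closed — the path is blocked at V8.
Path 5: V4 ← V3 → V7
  V3 is a fork here and V3 is conditioned on, so the path is blocked at V3.
Path 6: V4 → V5 → V7
  V5 is a chain and V5 is not conditioned on — no node blocks this path, so it is active.
Since the path V4 → V5 → V7 is active, V4 and V7 are not d-separated given {V2, V3, V6}.

No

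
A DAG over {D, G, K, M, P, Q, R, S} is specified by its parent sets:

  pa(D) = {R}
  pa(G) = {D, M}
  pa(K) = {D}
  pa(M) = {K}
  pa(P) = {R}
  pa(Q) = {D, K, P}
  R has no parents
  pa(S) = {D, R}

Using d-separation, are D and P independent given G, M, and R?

Yes

We examine all 5 paths between D and P:
Path 1: D → Q ← P
  Q is a collider here and neither Q nor any of its descendants is conditioned on, so the collider stays closed — the path is blocked at Q.
Path 2: D → G ← M ← K → Q ← P
  M is a chain here and M is conditioned on, so the path is blocked at M.
Path 3: D → K → Q ← P
  Q is a collider here and neither Q nor any of its descendants is conditioned on, so the collider stays closed — the path is blocked at Q.
Path 4: D ← R → P
  R is a fork here and R is conditioned on, so the path is blocked at R.
Path 5: D → S ← R → P
  S is a collider here and neither S nor any of its descendants is conditioned on, so the collider stays closed — the path is blocked at S.
All paths are blocked; D ⊥ P | {G, M, R} holds.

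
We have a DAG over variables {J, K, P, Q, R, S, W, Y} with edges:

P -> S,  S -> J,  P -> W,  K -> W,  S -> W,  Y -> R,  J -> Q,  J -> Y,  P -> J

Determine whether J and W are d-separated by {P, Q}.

There are 4 undirected paths between J and W; checking each against the conditioning set {P, Q}:
Path 1: J ← P → W
  P is a fork here and P is conditioned on, so the path is blocked at P.
Path 2: J ← P → S → W
  P is a fork here and P is conditioned on, so the path is blocked at P.
Path 3: J ← S ← P → W
  P is a fork here and P is conditioned on, so the path is blocked at P.
Path 4: J ← S → W
  S is a fork and S is not conditioned on — no node blocks this path, so it is active.
At least one path is unblocked, so d-separation fails.

No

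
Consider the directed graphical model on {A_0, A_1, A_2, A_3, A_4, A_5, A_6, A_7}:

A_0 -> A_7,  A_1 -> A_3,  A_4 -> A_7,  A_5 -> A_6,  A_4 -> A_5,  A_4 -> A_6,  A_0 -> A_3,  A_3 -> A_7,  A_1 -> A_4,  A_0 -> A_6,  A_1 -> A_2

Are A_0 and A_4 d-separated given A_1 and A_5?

Yes — A_0 and A_4 are d-separated given {A_1, A_5}.

6 paths connect A_0 and A_4; each must be blocked for d-separation to hold:
Path 1: A_0 → A_7 ← A_4
  A_7 is a collider here and neither A_7 nor any of its descendants is conditioned on, so the collider stays closed — the path is blocked at A_7.
Path 2: A_0 → A_7 ← A_3 ← A_1 → A_4
  A_7 is a collider here and neither A_7 nor any of its descendants is conditioned on, so the collider stays closed — the path is blocked at A_7.
Path 3: A_0 → A_3 ← A_1 → A_4
  A_3 is a collider here and neither A_3 nor any of its descendants is conditioned on, so the collider stays closed — the path is blocked at A_3.
Path 4: A_0 → A_3 → A_7 ← A_4
  A_7 is a collider here and neither A_7 nor any of its descendants is conditioned on, so the collider stays closed — the path is blocked at A_7.
Path 5: A_0 → A_6 ← A_5 ← A_4
  A_6 is a collider here and neither A_6 nor any of its descendants is conditioned on, so the collider stays closed — the path is blocked at A_6.
Path 6: A_0 → A_6 ← A_4
  A_6 is a collider here and neither A_6 nor any of its descendants is conditioned on, so the collider stays closed — the path is blocked at A_6.
Since every path is blocked, d-separation holds.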